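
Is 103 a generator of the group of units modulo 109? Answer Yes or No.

Yes

φ(109) = 109 − 1 = 108 = 2^2 · 3^3.
103 is a primitive root mod 109 iff 103^(φ(109)/q) ≢ 1 for every prime q | φ(109), i.e. q ∈ {2, 3}.
103^54 ≡ 108 (mod 109)  [q = 2: ≢ 1 ✓]
103^36 ≡ 63 (mod 109)  [q = 3: ≢ 1 ✓]
None equal 1, so ord_109(103) = 108: 103 is a primitive root.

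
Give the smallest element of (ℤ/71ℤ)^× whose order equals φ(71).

φ(71) = 71 − 1 = 70 = 2 · 5 · 7.
Test candidates g = 2, 3, … against the prime factors q ∈ {2, 5, 7} of φ(71): g is a generator iff g^(70/q) ≢ 1 for every such q.
g = 2: 2^35 ≡ 1 — hits 1, so not a primitive root.
g = 3: 3^35 ≡ 1 — hits 1, so not a primitive root.
g = 4: 4^35 ≡ 1 — hits 1, so not a primitive root.
g = 5: 5^35 ≡ 1 — hits 1, so not a primitive root.
g = 6: 6^35 ≡ 1 — hits 1, so not a primitive root.
g = 7: 7^35 ≡ 70; 7^14 ≡ 54; 7^10 ≡ 45 — none is 1, so 7 is a primitive root.
The smallest primitive root modulo 71 is 7.

7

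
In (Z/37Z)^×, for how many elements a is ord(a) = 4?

2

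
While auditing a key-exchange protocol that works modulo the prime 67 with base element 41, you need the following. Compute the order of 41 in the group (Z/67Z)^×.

66

The order of 41 must divide φ(67) = 67 − 1 = 66 = 2 · 3 · 11.
Divisors of 66: 1, 2, 3, 6, 11, 22, 33, 66.
Test each divisor d:
41^1 ≡ 41 (mod 67)
41^2 ≡ 6 (mod 67)
41^3 ≡ 45 (mod 67)
41^6 ≡ 15 (mod 67)
41^11 ≡ 30 (mod 67)
41^22 ≡ 29 (mod 67)
41^33 ≡ 66 (mod 67)
41^66 ≡ 1 (mod 67) ✓
The smallest such exponent is 66, so the order of 41 is 66.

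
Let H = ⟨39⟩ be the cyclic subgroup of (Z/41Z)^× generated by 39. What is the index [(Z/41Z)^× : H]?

2

ord(39) | φ(41) = 41 − 1 = 40 = 2^3 · 5.
Divisors of 40: 1, 2, 4, 5, 8, 10, 20, 40.
Compute 39^d (mod 41) for the divisors d until we hit 1:
39^1 ≡ 39
39^2 ≡ 4
39^4 ≡ 16
39^5 ≡ 9
39^8 ≡ 10
39^10 ≡ 40
39^20 ≡ 1
Thus |⟨39⟩| = ord(39) = 20.
Index = |(Z/41Z)^×| / |⟨39⟩| = 40 / 20 = 2.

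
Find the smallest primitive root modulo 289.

φ(289) = φ(17^2) = 17·(17−1) = 272 = 2^4 · 17.
g is a primitive root iff g^(272/q) ≢ 1 (mod 289) for each prime q ∈ {2, 17}.
g = 2: 2^136 ≡ 1 — hits 1, so not a primitive root.
g = 3: 3^136 ≡ 288; 3^16 ≡ 171 — none is 1, so 3 is a primitive root.
The smallest primitive root modulo 289 is 3.

3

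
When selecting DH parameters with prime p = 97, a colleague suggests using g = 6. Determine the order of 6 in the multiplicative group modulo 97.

By Lagrange's theorem, ord_97(6) divides φ(97) = 97 − 1 = 96 = 2^5 · 3.
Divisors of 96: 1, 2, 3, 4, 6, 8, 12, 16, 24, 32, 48, 96.
Test each divisor d:
6^1 ≡ 6
6^2 ≡ 36
6^3 ≡ 22
6^4 ≡ 35
6^6 ≡ 96
6^8 ≡ 61
6^12 ≡ 1
Hence ord(6) = 12.

12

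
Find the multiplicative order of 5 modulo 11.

5

ord(5) | φ(11) = 11 − 1 = 10 = 2 · 5.
Divisors of 10: 1, 2, 5, 10.
Check 5^d mod 11 for each divisor in increasing order:
5^1 ≡ 5 (mod 11)
5^2 ≡ 3 (mod 11)
5^5 ≡ 1 (mod 11) ✓
So ord_11(5) = 5.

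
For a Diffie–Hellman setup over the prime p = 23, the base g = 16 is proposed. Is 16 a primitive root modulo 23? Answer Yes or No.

φ(23) = 23 − 1 = 22 = 2 · 11.
An element g generates (Z/23Z)^× iff g^(22/q) ≢ 1 (mod 23) for each prime q ∈ {2, 11}.
16^11 ≡ 1 (mod 23)  [q = 2: ≡ 1 ✗]
16^2 ≡ 3 (mod 23)  [q = 11: ≢ 1 ✓]
16^11 ≡ 1 shows ord(16) | 11, strictly less than φ(23); not a primitive root.

No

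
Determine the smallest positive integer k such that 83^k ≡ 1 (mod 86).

21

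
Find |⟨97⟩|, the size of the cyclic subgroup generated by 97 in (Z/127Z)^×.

ord(97) | φ(127) = 127 − 1 = 126 = 2 · 3^2 · 7.
Divisors of 126: 1, 2, 3, 6, 7, 9, 14, 18, 21, 42, 63, 126.
Test each divisor d:
97^1 ≡ 97 (mod 127)
97^2 ≡ 11 (mod 127)
97^3 ≡ 51 (mod 127)
97^6 ≡ 61 (mod 127)
97^7 ≡ 75 (mod 127)
97^9 ≡ 63 (mod 127)
97^14 ≡ 37 (mod 127)
97^18 ≡ 32 (mod 127)
97^21 ≡ 108 (mod 127)
97^42 ≡ 107 (mod 127)
97^63 ≡ 126 (mod 127)
97^126 ≡ 1 (mod 127) ✓
The smallest such exponent is 126, so the order of 97 is 126.

126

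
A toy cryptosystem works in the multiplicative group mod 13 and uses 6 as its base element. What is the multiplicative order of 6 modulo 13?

12

Since 6 ∈ (Z/13Z)^×, its order divides φ(13) = 13 − 1 = 12 = 2^2 · 3.
Divisors of 12: 1, 2, 3, 4, 6, 12.
Test each divisor d:
6^1 ≡ 6 (mod 13)
6^2 ≡ 10 (mod 13)
6^3 ≡ 8 (mod 13)
6^4 ≡ 9 (mod 13)
6^6 ≡ 12 (mod 13)
6^12 ≡ 1 (mod 13) ✓
Hence ord(6) = 12.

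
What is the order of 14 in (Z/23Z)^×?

ord(14) | φ(23) = 23 − 1 = 22 = 2 · 11.
Divisors of 22: 1, 2, 11, 22.
Evaluate successive powers at the divisors of 22:
14^1 ≡ 14
14^2 ≡ 12
14^11 ≡ 22
14^22 ≡ 1
Hence ord(14) = 22.

22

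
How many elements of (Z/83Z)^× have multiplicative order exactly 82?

40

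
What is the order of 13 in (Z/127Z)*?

63

Since 13 ∈ (Z/127Z)^×, its order divides φ(127) = 127 − 1 = 126 = 2 · 3^2 · 7.
Divisors of 126: 1, 2, 3, 6, 7, 9, 14, 18, 21, 42, 63, 126.
Check 13^d mod 127 for each divisor in increasing order:
13^1 ≡ 13 (mod 127)
13^2 ≡ 42 (mod 127)
13^3 ≡ 38 (mod 127)
13^6 ≡ 47 (mod 127)
13^7 ≡ 103 (mod 127)
13^9 ≡ 8 (mod 127)
13^14 ≡ 68 (mod 127)
13^18 ≡ 64 (mod 127)
13^21 ≡ 19 (mod 127)
13^42 ≡ 107 (mod 127)
13^63 ≡ 1 (mod 127) ✓
Hence ord(13) = 63.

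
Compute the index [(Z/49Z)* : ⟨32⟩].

2

Since 32 ∈ (Z/49Z)^×, its order divides φ(49) = φ(7^2) = 7·(7−1) = 42 = 2 · 3 · 7.
Divisors of 42: 1, 2, 3, 6, 7, 14, 21, 42.
Compute 32^d (mod 49) for the divisors d until we hit 1:
32^1 ≡ 32 (mod 49)
32^2 ≡ 44 (mod 49)
32^3 ≡ 36 (mod 49)
32^6 ≡ 22 (mod 49)
32^7 ≡ 18 (mod 49)
32^14 ≡ 30 (mod 49)
32^21 ≡ 1 (mod 49) ✓
Thus |⟨32⟩| = ord(32) = 21.
Index = |(Z/49Z)^×| / |⟨32⟩| = 42 / 21 = 2.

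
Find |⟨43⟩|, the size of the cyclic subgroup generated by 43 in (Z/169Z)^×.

ord(43) | φ(169) = φ(13^2) = 13·(13−1) = 156 = 2^2 · 3 · 13.
Divisors of 156: 1, 2, 3, 4, 6, 12, 13, 26, 39, 52, 78, 156.
Test each divisor d:
43^1 ≡ 43 (mod 169)
43^2 ≡ 159 (mod 169)
43^3 ≡ 77 (mod 169)
43^4 ≡ 100 (mod 169)
43^6 ≡ 14 (mod 169)
43^12 ≡ 27 (mod 169)
43^13 ≡ 147 (mod 169)
43^26 ≡ 146 (mod 169)
43^39 ≡ 168 (mod 169)
43^52 ≡ 22 (mod 169)
43^78 ≡ 1 (mod 169) ✓
Therefore the multiplicative order of 43 modulo 169 is 78.

78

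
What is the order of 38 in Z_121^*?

By Lagrange's theorem, ord_121(38) divides φ(121) = φ(11^2) = 11·(11−1) = 110 = 2 · 5 · 11.
Divisors of 110: 1, 2, 5, 10, 11, 22, 55, 110.
Test each divisor d:
38^1 ≡ 38 (mod 121)
38^2 ≡ 113 (mod 121)
38^5 ≡ 12 (mod 121)
38^10 ≡ 23 (mod 121)
38^11 ≡ 27 (mod 121)
38^22 ≡ 3 (mod 121)
38^55 ≡ 1 (mod 121) ✓
Hence ord(38) = 55.

55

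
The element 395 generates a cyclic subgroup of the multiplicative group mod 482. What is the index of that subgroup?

24

The order of 395 must divide φ(482) = φ(2)·φ(241) = 1·240 = 240 = 2^4 · 3 · 5.
Divisors of 240: 1, 2, 3, 4, 5, 6, 8, 10, 12, 15, 16, 20, 24, 30, 40, 48, 60, 80, 120, 240.
Compute 395^d (mod 482) for the divisors d until we hit 1:
395^1 ≡ 395 (mod 482)
395^2 ≡ 339 (mod 482)
395^3 ≡ 391 (mod 482)
395^4 ≡ 205 (mod 482)
395^5 ≡ 481 (mod 482)
395^6 ≡ 87 (mod 482)
395^8 ≡ 91 (mod 482)
395^10 ≡ 1 (mod 482) ✓
Thus |⟨395⟩| = ord(395) = 10.
[(Z/482Z)^× : ⟨395⟩] = 240/10 = 24.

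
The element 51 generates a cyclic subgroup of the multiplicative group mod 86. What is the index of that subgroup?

ord(51) | φ(86) = φ(2)·φ(43) = 1·42 = 42 = 2 · 3 · 7.
Divisors of 42: 1, 2, 3, 6, 7, 14, 21, 42.
Evaluate successive powers at the divisors of 42:
51^1 ≡ 51
51^2 ≡ 21
51^3 ≡ 39
51^6 ≡ 59
51^7 ≡ 85
51^14 ≡ 1
Thus |⟨51⟩| = ord(51) = 14.
[(Z/86Z)^× : ⟨51⟩] = 42/14 = 3.

3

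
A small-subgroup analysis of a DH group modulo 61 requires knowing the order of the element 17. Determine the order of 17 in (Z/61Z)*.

By Lagrange's theorem, ord_61(17) divides φ(61) = 61 − 1 = 60 = 2^2 · 3 · 5.
Divisors of 60: 1, 2, 3, 4, 5, 6, 10, 12, 15, 20, 30, 60.
Evaluate successive powers at the divisors of 60:
17^1 ≡ 17
17^2 ≡ 45
17^3 ≡ 33
17^4 ≡ 12
17^5 ≡ 21
17^6 ≡ 52
17^10 ≡ 14
17^12 ≡ 20
17^15 ≡ 50
17^20 ≡ 13
17^30 ≡ 60
17^60 ≡ 1
Hence ord(17) = 60.

60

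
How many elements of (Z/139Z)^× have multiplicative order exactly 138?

44

φ(139) = 139 − 1 = 138 = 2 · 3 · 23.
Since (Z/139Z)^× is cyclic of order 138, the number of elements of order d is φ(d) when d | 138 and 0 otherwise.
138 = 2 · 3 · 23 divides 138, and φ(138) = 44.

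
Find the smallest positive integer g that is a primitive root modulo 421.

2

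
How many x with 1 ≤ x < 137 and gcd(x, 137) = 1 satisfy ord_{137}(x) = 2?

1

φ(137) = 137 − 1 = 136 = 2^3 · 17.
In a cyclic group of order 136, there are φ(d) elements of order d for each divisor d of 136, and zero for non-divisors.
2 | 136, and φ(2) = 2 − 1 = 1.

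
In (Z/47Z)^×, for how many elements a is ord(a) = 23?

φ(47) = 47 − 1 = 46 = 2 · 23.
Since (Z/47Z)^× is cyclic of order 46, the number of elements of order d is φ(d) when d | 46 and 0 otherwise.
23 | 46, and φ(23) = 23 − 1 = 22.

22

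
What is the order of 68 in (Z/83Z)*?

41

ord(68) | φ(83) = 83 − 1 = 82 = 2 · 41.
Divisors of 82: 1, 2, 41, 82.
Check 68^d mod 83 for each divisor in increasing order:
68^1 ≡ 68 (mod 83)
68^2 ≡ 59 (mod 83)
68^41 ≡ 1 (mod 83) ✓
Therefore the multiplicative order of 68 modulo 83 is 41.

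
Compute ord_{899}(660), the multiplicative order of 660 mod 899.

210

By Lagrange's theorem, ord_899(660) divides φ(899) = φ(29·31) = (29−1)·(31−1) = 28·30 = 840 = 2^3 · 3 · 5 · 7.
Divisors of 840: 1, 2, 3, 4, 5, 6, 7, 8, 10, 12, 14, 15, 20, 21, 24, 28, 30, 35, 40, 42, 56, 60, 70, 84, 105, 120, 140, 168, 210, 280, 420, 840.
Compute 660^d (mod 899) for the divisors d until we hit 1:
660^1 ≡ 660 (mod 899)
660^2 ≡ 484 (mod 899)
660^3 ≡ 295 (mod 899)
660^4 ≡ 516 (mod 899)
660^5 ≡ 738 (mod 899)
660^6 ≡ 721 (mod 899)
660^7 ≡ 289 (mod 899)
660^8 ≡ 152 (mod 899)
660^10 ≡ 749 (mod 899)
660^12 ≡ 219 (mod 899)
660^14 ≡ 813 (mod 899)
660^15 ≡ 776 (mod 899)
660^20 ≡ 25 (mod 899)
660^21 ≡ 318 (mod 899)
660^24 ≡ 314 (mod 899)
660^28 ≡ 204 (mod 899)
660^30 ≡ 745 (mod 899)
660^35 ≡ 521 (mod 899)
660^40 ≡ 625 (mod 899)
660^42 ≡ 436 (mod 899)
660^56 ≡ 262 (mod 899)
660^60 ≡ 342 (mod 899)
660^70 ≡ 842 (mod 899)
660^84 ≡ 407 (mod 899)
660^105 ≡ 869 (mod 899)
660^120 ≡ 94 (mod 899)
660^140 ≡ 552 (mod 899)
660^168 ≡ 233 (mod 899)
660^210 ≡ 1 (mod 899) ✓
So ord_899(660) = 210.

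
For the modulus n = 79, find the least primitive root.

φ(79) = 79 − 1 = 78 = 2 · 3 · 13.
Test candidates g = 2, 3, … against the prime factors q ∈ {2, 3, 13} of φ(79): g is a generator iff g^(78/q) ≢ 1 for every such q.
g = 2: 2^39 ≡ 1 — hits 1, so not a primitive root.
g = 3: 3^39 ≡ 78; 3^26 ≡ 23; 3^6 ≡ 18 — none is 1, so 3 is a primitive root.
So 3 is the smallest generator of (Z/79Z)^×.

3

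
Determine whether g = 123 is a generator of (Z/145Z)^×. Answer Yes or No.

No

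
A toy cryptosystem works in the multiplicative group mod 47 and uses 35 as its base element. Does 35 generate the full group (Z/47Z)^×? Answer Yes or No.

Yes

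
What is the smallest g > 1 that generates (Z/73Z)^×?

φ(73) = 73 − 1 = 72 = 2^3 · 3^2.
g is a primitive root iff g^(72/q) ≢ 1 (mod 73) for each prime q ∈ {2, 3}.
g = 2: 2^36 ≡ 1 — hits 1, so not a primitive root.
g = 3: 3^36 ≡ 1 — hits 1, so not a primitive root.
g = 4: 4^36 ≡ 1 — hits 1, so not a primitive root.
g = 5: 5^36 ≡ 72; 5^24 ≡ 8 — none is 1, so 5 is a primitive root.
So 5 is the smallest generator of (Z/73Z)^×.

5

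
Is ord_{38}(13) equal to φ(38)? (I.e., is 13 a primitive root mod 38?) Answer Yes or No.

φ(38) = φ(2)·φ(19) = 1·18 = 18 = 2 · 3^2.
Test 13^(18/q) mod 38 for each prime factor q of 18:
13^9 ≡ 37 (mod 38)  [q = 2: ≢ 1 ✓]
13^6 ≡ 11 (mod 38)  [q = 3: ≢ 1 ✓]
All checks pass, so 13 has order 18 and is a primitive root modulo 38.

Yes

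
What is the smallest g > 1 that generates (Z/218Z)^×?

11

φ(218) = φ(2)·φ(109) = 1·108 = 108 = 2^2 · 3^3.
Test candidates g = 2, 3, … against the prime factors q ∈ {2, 3} of φ(218): g is a generator iff g^(108/q) ≢ 1 for every such q.
g = 2: gcd(2, 218) = 2 > 1, not a unit — skip.
g = 3: 3^54 ≡ 1 — hits 1, so not a primitive root.
g = 4: gcd(4, 218) = 2 > 1, not a unit — skip.
g = 5: 5^54 ≡ 1 — hits 1, so not a primitive root.
g = 6: gcd(6, 218) = 2 > 1, not a unit — skip.
g = 7: 7^54 ≡ 1 — hits 1, so not a primitive root.
g = 8: gcd(8, 218) = 2 > 1, not a unit — skip.
g = 9: 9^54 ≡ 1 — hits 1, so not a primitive root.
g = 10: gcd(10, 218) = 2 > 1, not a unit — skip.
g = 11: 11^54 ≡ 217; 11^36 ≡ 45 — none is 1, so 11 is a primitive root.
The smallest primitive root modulo 218 is 11.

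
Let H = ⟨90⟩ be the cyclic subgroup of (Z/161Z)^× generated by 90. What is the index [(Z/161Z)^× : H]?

ord(90) | φ(161) = φ(7·23) = (7−1)·(23−1) = 6·22 = 132 = 2^2 · 3 · 11.
Divisors of 132: 1, 2, 3, 4, 6, 11, 12, 22, 33, 44, 66, 132.
Check 90^d mod 161 for each divisor in increasing order:
90^1 ≡ 90
90^2 ≡ 50
90^3 ≡ 153
90^4 ≡ 85
90^6 ≡ 64
90^11 ≡ 160
90^12 ≡ 71
90^22 ≡ 1
The order of 90 is 22, so the subgroup it generates has 22 elements.
Index = |(Z/161Z)^×| / |⟨90⟩| = 132 / 22 = 6.

6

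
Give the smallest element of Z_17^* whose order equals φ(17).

3

φ(17) = 17 − 1 = 16 = 2^4.
g is a primitive root iff g^(16/q) ≢ 1 (mod 17) for each prime q ∈ {2}.
g = 2: 2^8 ≡ 1 — hits 1, so not a primitive root.
g = 3: 3^8 ≡ 16 — none is 1, so 3 is a primitive root.
The smallest primitive root modulo 17 is 3.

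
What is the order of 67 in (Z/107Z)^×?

By Lagrange's theorem, ord_107(67) divides φ(107) = 107 − 1 = 106 = 2 · 53.
Divisors of 106: 1, 2, 53, 106.
Compute 67^d (mod 107) for the divisors d until we hit 1:
67^1 ≡ 67 (mod 107)
67^2 ≡ 102 (mod 107)
67^53 ≡ 106 (mod 107)
67^106 ≡ 1 (mod 107) ✓
Hence ord(67) = 106.

106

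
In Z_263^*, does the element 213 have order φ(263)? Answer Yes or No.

φ(263) = 263 − 1 = 262 = 2 · 131.
Test 213^(262/q) mod 263 for each prime factor q of 262:
213^131 ≡ 262 (mod 263)  [q = 2: ≢ 1 ✓]
213^2 ≡ 133 (mod 263)  [q = 131: ≢ 1 ✓]
None equal 1, so ord_263(213) = 262: 213 is a primitive root.

Yes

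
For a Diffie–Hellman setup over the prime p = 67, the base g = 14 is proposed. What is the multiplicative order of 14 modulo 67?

11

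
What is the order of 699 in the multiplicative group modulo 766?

382

The order of 699 must divide φ(766) = φ(2)·φ(383) = 1·382 = 382 = 2 · 191.
Divisors of 382: 1, 2, 191, 382.
Compute 699^d (mod 766) for the divisors d until we hit 1:
699^1 ≡ 699 (mod 766)
699^2 ≡ 659 (mod 766)
699^191 ≡ 765 (mod 766)
699^382 ≡ 1 (mod 766) ✓
So ord_766(699) = 382.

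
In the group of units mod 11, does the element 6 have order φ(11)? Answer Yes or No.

Yes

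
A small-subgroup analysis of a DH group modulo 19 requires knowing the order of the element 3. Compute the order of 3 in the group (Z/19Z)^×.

Since 3 ∈ (Z/19Z)^×, its order divides φ(19) = 19 − 1 = 18 = 2 · 3^2.
Divisors of 18: 1, 2, 3, 6, 9, 18.
Evaluate successive powers at the divisors of 18:
3^1 ≡ 3 (mod 19)
3^2 ≡ 9 (mod 19)
3^3 ≡ 8 (mod 19)
3^6 ≡ 7 (mod 19)
3^9 ≡ 18 (mod 19)
3^18 ≡ 1 (mod 19) ✓
Therefore the multiplicative order of 3 modulo 19 is 18.

18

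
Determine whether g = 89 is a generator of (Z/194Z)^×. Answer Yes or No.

No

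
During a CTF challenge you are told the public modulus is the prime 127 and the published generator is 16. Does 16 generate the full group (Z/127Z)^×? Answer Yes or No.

No

φ(127) = 127 − 1 = 126 = 2 · 3^2 · 7.
An element g generates (Z/127Z)^× iff g^(126/q) ≢ 1 (mod 127) for each prime q ∈ {2, 3, 7}.
16^63 ≡ 1 (mod 127)  [q = 2: ≡ 1 ✗]
16^42 ≡ 1 (mod 127)  [q = 3: ≡ 1 ✗]
16^18 ≡ 4 (mod 127)  [q = 7: ≢ 1 ✓]
The check at q = 2 fails, so 16 generates a proper subgroup.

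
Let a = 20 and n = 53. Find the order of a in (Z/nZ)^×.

52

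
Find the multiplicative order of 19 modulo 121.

110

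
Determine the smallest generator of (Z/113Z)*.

φ(113) = 113 − 1 = 112 = 2^4 · 7.
Test candidates g = 2, 3, … against the prime factors q ∈ {2, 7} of φ(113): g is a generator iff g^(112/q) ≢ 1 for every such q.
g = 2: 2^56 ≡ 1 — hits 1, so not a primitive root.
g = 3: 3^56 ≡ 112; 3^16 ≡ 49 — none is 1, so 3 is a primitive root.
The smallest primitive root modulo 113 is 3.

3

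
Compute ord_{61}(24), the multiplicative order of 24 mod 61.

ord(24) | φ(61) = 61 − 1 = 60 = 2^2 · 3 · 5.
Divisors of 60: 1, 2, 3, 4, 5, 6, 10, 12, 15, 20, 30, 60.
Compute 24^d (mod 61) for the divisors d until we hit 1:
24^1 ≡ 24 (mod 61)
24^2 ≡ 27 (mod 61)
24^3 ≡ 38 (mod 61)
24^4 ≡ 58 (mod 61)
24^5 ≡ 50 (mod 61)
24^6 ≡ 41 (mod 61)
24^10 ≡ 60 (mod 61)
24^12 ≡ 34 (mod 61)
24^15 ≡ 11 (mod 61)
24^20 ≡ 1 (mod 61) ✓
The smallest such exponent is 20, so the order of 24 is 20.

20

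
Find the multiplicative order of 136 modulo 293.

Since 136 ∈ (Z/293Z)^×, its order divides φ(293) = 293 − 1 = 292 = 2^2 · 73.
Divisors of 292: 1, 2, 4, 73, 146, 292.
Evaluate successive powers at the divisors of 292:
136^1 ≡ 136 (mod 293)
136^2 ≡ 37 (mod 293)
136^4 ≡ 197 (mod 293)
136^73 ≡ 155 (mod 293)
136^146 ≡ 292 (mod 293)
136^292 ≡ 1 (mod 293) ✓
Hence ord(136) = 292.

292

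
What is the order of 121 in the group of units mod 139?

ord(121) | φ(139) = 139 − 1 = 138 = 2 · 3 · 23.
Divisors of 138: 1, 2, 3, 6, 23, 46, 69, 138.
Evaluate successive powers at the divisors of 138:
121^1 ≡ 121 (mod 139)
121^2 ≡ 46 (mod 139)
121^3 ≡ 6 (mod 139)
121^6 ≡ 36 (mod 139)
121^23 ≡ 96 (mod 139)
121^46 ≡ 42 (mod 139)
121^69 ≡ 1 (mod 139) ✓
The smallest such exponent is 69, so the order of 121 is 69.

69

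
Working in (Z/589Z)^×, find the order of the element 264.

45

The order of 264 must divide φ(589) = φ(19·31) = (19−1)·(31−1) = 18·30 = 540 = 2^2 · 3^3 · 5.
Divisors of 540: 1, 2, 3, 4, 5, 6, 9, 10, 12, 15, 18, 20, 27, 30, 36, 45, 54, 60, 90, 108, 135, 180, 270, 540.
Evaluate successive powers at the divisors of 540:
264^1 ≡ 264 (mod 589)
264^2 ≡ 194 (mod 589)
264^3 ≡ 562 (mod 589)
264^4 ≡ 529 (mod 589)
264^5 ≡ 63 (mod 589)
264^6 ≡ 140 (mod 589)
264^9 ≡ 343 (mod 589)
264^10 ≡ 435 (mod 589)
264^12 ≡ 163 (mod 589)
264^15 ≡ 311 (mod 589)
264^18 ≡ 438 (mod 589)
264^20 ≡ 156 (mod 589)
264^27 ≡ 39 (mod 589)
264^30 ≡ 125 (mod 589)
264^36 ≡ 419 (mod 589)
264^45 ≡ 1 (mod 589) ✓
Hence ord(264) = 45.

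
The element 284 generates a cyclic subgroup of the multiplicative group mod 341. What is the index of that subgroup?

ord(284) | φ(341) = φ(11·31) = (11−1)·(31−1) = 10·30 = 300 = 2^2 · 3 · 5^2.
Divisors of 300: 1, 2, 3, 4, 5, 6, 10, 12, 15, 20, 25, 30, 50, 60, 75, 100, 150, 300.
Compute 284^d (mod 341) for the divisors d until we hit 1:
284^1 ≡ 284 (mod 341)
284^2 ≡ 180 (mod 341)
284^3 ≡ 311 (mod 341)
284^4 ≡ 5 (mod 341)
284^5 ≡ 56 (mod 341)
284^6 ≡ 218 (mod 341)
284^10 ≡ 67 (mod 341)
284^12 ≡ 125 (mod 341)
284^15 ≡ 1 (mod 341) ✓
So ord_341(284) = 15, hence |⟨284⟩| = 15.
[(Z/341Z)^× : ⟨284⟩] = 300/15 = 20.

20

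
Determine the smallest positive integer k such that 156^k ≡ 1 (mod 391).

Since 156 ∈ (Z/391Z)^×, its order divides φ(391) = φ(17·23) = (17−1)·(23−1) = 16·22 = 352 = 2^5 · 11.
Divisors of 352: 1, 2, 4, 8, 11, 16, 22, 32, 44, 88, 176, 352.
Evaluate successive powers at the divisors of 352:
156^1 ≡ 156
156^2 ≡ 94
156^4 ≡ 234
156^8 ≡ 16
156^11 ≡ 24
156^16 ≡ 256
156^22 ≡ 185
156^32 ≡ 239
156^44 ≡ 208
156^88 ≡ 254
156^176 ≡ 1
Hence ord(156) = 176.

176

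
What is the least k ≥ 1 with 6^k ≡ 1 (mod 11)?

10

ord(6) | φ(11) = 11 − 1 = 10 = 2 · 5.
Divisors of 10: 1, 2, 5, 10.
Compute 6^d (mod 11) for the divisors d until we hit 1:
6^1 ≡ 6 (mod 11)
6^2 ≡ 3 (mod 11)
6^5 ≡ 10 (mod 11)
6^10 ≡ 1 (mod 11) ✓
So ord_11(6) = 10.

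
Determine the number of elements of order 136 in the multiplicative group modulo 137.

φ(137) = 137 − 1 = 136 = 2^3 · 17.
Since (Z/137Z)^× is cyclic of order 136, the number of elements of order d is φ(d) when d | 136 and 0 otherwise.
136 = 2^3 · 17 divides 136, and φ(136) = 64.

64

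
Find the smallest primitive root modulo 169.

φ(169) = φ(13^2) = 13·(13−1) = 156 = 2^2 · 3 · 13.
Test candidates g = 2, 3, … against the prime factors q ∈ {2, 3, 13} of φ(169): g is a generator iff g^(156/q) ≢ 1 for every such q.
g = 2: 2^78 ≡ 168; 2^52 ≡ 146; 2^12 ≡ 40 — none is 1, so 2 is a primitive root.
The smallest primitive root modulo 169 is 2.

2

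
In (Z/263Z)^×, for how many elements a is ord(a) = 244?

0

φ(263) = 263 − 1 = 262 = 2 · 131.
In a cyclic group of order 262, there are φ(d) elements of order d for each divisor d of 262, and zero for non-divisors.
244 does not divide 262, so no element of (Z/263Z)^× has order 244.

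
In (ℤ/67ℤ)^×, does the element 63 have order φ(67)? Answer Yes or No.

Yes

φ(67) = 67 − 1 = 66 = 2 · 3 · 11.
63 is a primitive root mod 67 iff 63^(φ(67)/q) ≢ 1 for every prime q | φ(67), i.e. q ∈ {2, 3, 11}.
63^33 ≡ 66 (mod 67)  [q = 2: ≢ 1 ✓]
63^22 ≡ 29 (mod 67)  [q = 3: ≢ 1 ✓]
63^6 ≡ 9 (mod 67)  [q = 11: ≢ 1 ✓]
All checks pass, so 63 has order 66 and is a primitive root modulo 67.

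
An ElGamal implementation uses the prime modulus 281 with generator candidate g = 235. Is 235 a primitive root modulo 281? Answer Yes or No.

φ(281) = 281 − 1 = 280 = 2^3 · 5 · 7.
Test 235^(280/q) mod 281 for each prime factor q of 280:
235^140 ≡ 280 (mod 281)  [q = 2: ≢ 1 ✓]
235^56 ≡ 86 (mod 281)  [q = 5: ≢ 1 ✓]
235^40 ≡ 181 (mod 281)  [q = 7: ≢ 1 ✓]
All checks pass, so 235 has order 280 and is a primitive root modulo 281.

Yes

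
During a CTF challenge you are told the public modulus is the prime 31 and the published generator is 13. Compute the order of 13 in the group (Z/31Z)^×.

30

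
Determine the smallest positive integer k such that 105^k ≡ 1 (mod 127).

18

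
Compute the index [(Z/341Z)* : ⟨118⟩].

10

The order of 118 must divide φ(341) = φ(11·31) = (11−1)·(31−1) = 10·30 = 300 = 2^2 · 3 · 5^2.
Divisors of 300: 1, 2, 3, 4, 5, 6, 10, 12, 15, 20, 25, 30, 50, 60, 75, 100, 150, 300.
Check 118^d mod 341 for each divisor in increasing order:
118^1 ≡ 118 (mod 341)
118^2 ≡ 284 (mod 341)
118^3 ≡ 94 (mod 341)
118^4 ≡ 180 (mod 341)
118^5 ≡ 98 (mod 341)
118^6 ≡ 311 (mod 341)
118^10 ≡ 56 (mod 341)
118^12 ≡ 218 (mod 341)
118^15 ≡ 32 (mod 341)
118^20 ≡ 67 (mod 341)
118^25 ≡ 87 (mod 341)
118^30 ≡ 1 (mod 341) ✓
So ord_341(118) = 30, hence |⟨118⟩| = 30.
[(Z/341Z)^× : ⟨118⟩] = 300/30 = 10.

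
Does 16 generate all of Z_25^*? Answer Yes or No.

No

φ(25) = φ(5^2) = 5·(5−1) = 20 = 2^2 · 5.
16 is a primitive root mod 25 iff 16^(φ(25)/q) ≢ 1 for every prime q | φ(25), i.e. q ∈ {2, 5}.
16^10 ≡ 1 (mod 25)  [q = 2: ≡ 1 ✗]
16^4 ≡ 11 (mod 25)  [q = 5: ≢ 1 ✓]
Since 16^10 ≡ 1, the order of 16 divides 10 < 20, so 16 is not a primitive root.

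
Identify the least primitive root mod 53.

2

φ(53) = 53 − 1 = 52 = 2^2 · 13.
g is a primitive root iff g^(52/q) ≢ 1 (mod 53) for each prime q ∈ {2, 13}.
g = 2: 2^26 ≡ 52; 2^4 ≡ 16 — none is 1, so 2 is a primitive root.
So 2 is the smallest generator of (Z/53Z)^×.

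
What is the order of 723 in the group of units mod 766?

382

By Lagrange's theorem, ord_766(723) divides φ(766) = φ(2)·φ(383) = 1·382 = 382 = 2 · 191.
Divisors of 382: 1, 2, 191, 382.
Compute 723^d (mod 766) for the divisors d until we hit 1:
723^1 ≡ 723
723^2 ≡ 317
723^191 ≡ 765
723^382 ≡ 1
Hence ord(723) = 382.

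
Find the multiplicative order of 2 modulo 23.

11

By Lagrange's theorem, ord_23(2) divides φ(23) = 23 − 1 = 22 = 2 · 11.
Divisors of 22: 1, 2, 11, 22.
Check 2^d mod 23 for each divisor in increasing order:
2^1 ≡ 2
2^2 ≡ 4
2^11 ≡ 1
The smallest such exponent is 11, so the order of 2 is 11.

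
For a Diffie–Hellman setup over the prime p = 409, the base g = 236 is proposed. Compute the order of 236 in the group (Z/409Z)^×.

408

By Lagrange's theorem, ord_409(236) divides φ(409) = 409 − 1 = 408 = 2^3 · 3 · 17.
Divisors of 408: 1, 2, 3, 4, 6, 8, 12, 17, 24, 34, 51, 68, 102, 136, 204, 408.
Check 236^d mod 409 for each divisor in increasing order:
236^1 ≡ 236 (mod 409)
236^2 ≡ 72 (mod 409)
236^3 ≡ 223 (mod 409)
236^4 ≡ 276 (mod 409)
236^6 ≡ 240 (mod 409)
236^8 ≡ 102 (mod 409)
236^12 ≡ 340 (mod 409)
236^17 ≡ 117 (mod 409)
236^24 ≡ 262 (mod 409)
236^34 ≡ 192 (mod 409)
236^51 ≡ 378 (mod 409)
236^68 ≡ 54 (mod 409)
236^102 ≡ 143 (mod 409)
236^136 ≡ 53 (mod 409)
236^204 ≡ 408 (mod 409)
236^408 ≡ 1 (mod 409) ✓
So ord_409(236) = 408.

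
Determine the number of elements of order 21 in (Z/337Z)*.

12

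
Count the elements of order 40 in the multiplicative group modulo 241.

φ(241) = 241 − 1 = 240 = 2^4 · 3 · 5.
Since (Z/241Z)^× is cyclic of order 240, the number of elements of order d is φ(d) when d | 240 and 0 otherwise.
40 = 2^3 · 5 divides 240, and φ(40) = 16.

16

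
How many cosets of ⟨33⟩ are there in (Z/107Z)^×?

2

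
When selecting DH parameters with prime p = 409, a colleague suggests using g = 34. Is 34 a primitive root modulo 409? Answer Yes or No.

No

φ(409) = 409 − 1 = 408 = 2^3 · 3 · 17.
Test 34^(408/q) mod 409 for each prime factor q of 408:
34^204 ≡ 1 (mod 409)  [q = 2: ≡ 1 ✗]
34^136 ≡ 53 (mod 409)  [q = 3: ≢ 1 ✓]
34^24 ≡ 262 (mod 409)  [q = 17: ≢ 1 ✓]
The check at q = 2 fails, so 34 generates a proper subgroup.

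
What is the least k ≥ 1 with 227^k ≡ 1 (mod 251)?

125

ord(227) | φ(251) = 251 − 1 = 250 = 2 · 5^3.
Divisors of 250: 1, 2, 5, 10, 25, 50, 125, 250.
Compute 227^d (mod 251) for the divisors d until we hit 1:
227^1 ≡ 227
227^2 ≡ 74
227^5 ≡ 100
227^10 ≡ 211
227^25 ≡ 113
227^50 ≡ 219
227^125 ≡ 1
Therefore the multiplicative order of 227 modulo 251 is 125.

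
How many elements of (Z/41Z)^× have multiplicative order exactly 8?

4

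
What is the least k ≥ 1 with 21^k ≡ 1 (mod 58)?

ord(21) | φ(58) = φ(2)·φ(29) = 1·28 = 28 = 2^2 · 7.
Divisors of 28: 1, 2, 4, 7, 14, 28.
Compute 21^d (mod 58) for the divisors d until we hit 1:
21^1 ≡ 21
21^2 ≡ 35
21^4 ≡ 7
21^7 ≡ 41
21^14 ≡ 57
21^28 ≡ 1
So ord_58(21) = 28.

28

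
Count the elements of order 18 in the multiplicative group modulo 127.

6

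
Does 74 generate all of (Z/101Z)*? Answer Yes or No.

Yes

φ(101) = 101 − 1 = 100 = 2^2 · 5^2.
An element g generates (Z/101Z)^× iff g^(100/q) ≢ 1 (mod 101) for each prime q ∈ {2, 5}.
74^50 ≡ 100 (mod 101)  [q = 2: ≢ 1 ✓]
74^20 ≡ 36 (mod 101)  [q = 5: ≢ 1 ✓]
None equal 1, so ord_101(74) = 100: 74 is a primitive root.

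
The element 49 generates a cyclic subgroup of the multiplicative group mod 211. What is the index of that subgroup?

2

The order of 49 must divide φ(211) = 211 − 1 = 210 = 2 · 3 · 5 · 7.
Divisors of 210: 1, 2, 3, 5, 6, 7, 10, 14, 15, 21, 30, 35, 42, 70, 105, 210.
Compute 49^d (mod 211) for the divisors d until we hit 1:
49^1 ≡ 49 (mod 211)
49^2 ≡ 80 (mod 211)
49^3 ≡ 122 (mod 211)
49^5 ≡ 54 (mod 211)
49^6 ≡ 114 (mod 211)
49^7 ≡ 100 (mod 211)
49^10 ≡ 173 (mod 211)
49^14 ≡ 83 (mod 211)
49^15 ≡ 58 (mod 211)
49^21 ≡ 71 (mod 211)
49^30 ≡ 199 (mod 211)
49^35 ≡ 196 (mod 211)
49^42 ≡ 188 (mod 211)
49^70 ≡ 14 (mod 211)
49^105 ≡ 1 (mod 211) ✓
The order of 49 is 105, so the subgroup it generates has 105 elements.
Index = |(Z/211Z)^×| / |⟨49⟩| = 210 / 105 = 2.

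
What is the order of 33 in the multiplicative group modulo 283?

94

Since 33 ∈ (Z/283Z)^×, its order divides φ(283) = 283 − 1 = 282 = 2 · 3 · 47.
Divisors of 282: 1, 2, 3, 6, 47, 94, 141, 282.
Check 33^d mod 283 for each divisor in increasing order:
33^1 ≡ 33
33^2 ≡ 240
33^3 ≡ 279
33^6 ≡ 16
33^47 ≡ 282
33^94 ≡ 1
So ord_283(33) = 94.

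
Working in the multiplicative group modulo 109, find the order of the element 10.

By Lagrange's theorem, ord_109(10) divides φ(109) = 109 − 1 = 108 = 2^2 · 3^3.
Divisors of 108: 1, 2, 3, 4, 6, 9, 12, 18, 27, 36, 54, 108.
Check 10^d mod 109 for each divisor in increasing order:
10^1 ≡ 10 (mod 109)
10^2 ≡ 100 (mod 109)
10^3 ≡ 19 (mod 109)
10^4 ≡ 81 (mod 109)
10^6 ≡ 34 (mod 109)
10^9 ≡ 101 (mod 109)
10^12 ≡ 66 (mod 109)
10^18 ≡ 64 (mod 109)
10^27 ≡ 33 (mod 109)
10^36 ≡ 63 (mod 109)
10^54 ≡ 108 (mod 109)
10^108 ≡ 1 (mod 109) ✓
The smallest such exponent is 108, so the order of 10 is 108.

108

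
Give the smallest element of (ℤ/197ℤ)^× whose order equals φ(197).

φ(197) = 197 − 1 = 196 = 2^2 · 7^2.
g is a primitive root iff g^(196/q) ≢ 1 (mod 197) for each prime q ∈ {2, 7}.
g = 2: 2^98 ≡ 196; 2^28 ≡ 104 — none is 1, so 2 is a primitive root.
Hence the least primitive root of 197 is 2.

2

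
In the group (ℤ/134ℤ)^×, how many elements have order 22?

10

φ(134) = φ(2)·φ(67) = 1·66 = 66 = 2 · 3 · 11.
In a cyclic group of order 66, there are φ(d) elements of order d for each divisor d of 66, and zero for non-divisors.
22 = 2 · 11 divides 66, and φ(22) = 10.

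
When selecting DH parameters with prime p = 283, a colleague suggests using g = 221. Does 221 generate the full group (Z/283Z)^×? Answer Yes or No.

φ(283) = 283 − 1 = 282 = 2 · 3 · 47.
An element g generates (Z/283Z)^× iff g^(282/q) ≢ 1 (mod 283) for each prime q ∈ {2, 3, 47}.
221^141 ≡ 282 (mod 283)  [q = 2: ≢ 1 ✓]
221^94 ≡ 238 (mod 283)  [q = 3: ≢ 1 ✓]
221^6 ≡ 66 (mod 283)  [q = 47: ≢ 1 ✓]
None equal 1, so ord_283(221) = 282: 221 is a primitive root.

Yes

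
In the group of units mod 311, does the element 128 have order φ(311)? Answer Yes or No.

No

φ(311) = 311 − 1 = 310 = 2 · 5 · 31.
128 is a primitive root mod 311 iff 128^(φ(311)/q) ≢ 1 for every prime q | φ(311), i.e. q ∈ {2, 5, 31}.
128^155 ≡ 1 (mod 311)  [q = 2: ≡ 1 ✗]
128^62 ≡ 216 (mod 311)  [q = 5: ≢ 1 ✓]
128^10 ≡ 250 (mod 311)  [q = 31: ≢ 1 ✓]
128^155 ≡ 1 shows ord(128) | 155, strictly less than φ(311); not a primitive root.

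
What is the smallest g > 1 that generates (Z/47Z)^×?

φ(47) = 47 − 1 = 46 = 2 · 23.
Test candidates g = 2, 3, … against the prime factors q ∈ {2, 23} of φ(47): g is a generator iff g^(46/q) ≢ 1 for every such q.
g = 2: 2^23 ≡ 1 — hits 1, so not a primitive root.
g = 3: 3^23 ≡ 1 — hits 1, so not a primitive root.
g = 4: 4^23 ≡ 1 — hits 1, so not a primitive root.
g = 5: 5^23 ≡ 46; 5^2 ≡ 25 — none is 1, so 5 is a primitive root.
The smallest primitive root modulo 47 is 5.

5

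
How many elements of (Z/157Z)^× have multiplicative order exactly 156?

φ(157) = 157 − 1 = 156 = 2^2 · 3 · 13.
Since (Z/157Z)^× is cyclic of order 156, the number of elements of order d is φ(d) when d | 156 and 0 otherwise.
156 = 2^2 · 3 · 13 divides 156, and φ(156) = 48.

48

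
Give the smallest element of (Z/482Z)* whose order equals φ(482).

7

φ(482) = φ(2)·φ(241) = 1·240 = 240 = 2^4 · 3 · 5.
Test candidates g = 2, 3, … against the prime factors q ∈ {2, 3, 5} of φ(482): g is a generator iff g^(240/q) ≢ 1 for every such q.
g = 2: gcd(2, 482) = 2 > 1, not a unit — skip.
g = 3: 3^120 ≡ 1 — hits 1, so not a primitive root.
g = 4: gcd(4, 482) = 2 > 1, not a unit — skip.
g = 5: 5^120 ≡ 1 — hits 1, so not a primitive root.
g = 6: gcd(6, 482) = 2 > 1, not a unit — skip.
g = 7: 7^120 ≡ 481; 7^80 ≡ 15; 7^48 ≡ 91 — none is 1, so 7 is a primitive root.
Hence the least primitive root of 482 is 7.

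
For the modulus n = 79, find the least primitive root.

3

φ(79) = 79 − 1 = 78 = 2 · 3 · 13.
Test candidates g = 2, 3, … against the prime factors q ∈ {2, 3, 13} of φ(79): g is a generator iff g^(78/q) ≢ 1 for every such q.
g = 2: 2^39 ≡ 1 — hits 1, so not a primitive root.
g = 3: 3^39 ≡ 78; 3^26 ≡ 23; 3^6 ≡ 18 — none is 1, so 3 is a primitive root.
So 3 is the smallest generator of (Z/79Z)^×.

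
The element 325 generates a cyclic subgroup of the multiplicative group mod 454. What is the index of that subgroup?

1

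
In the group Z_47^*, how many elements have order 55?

φ(47) = 47 − 1 = 46 = 2 · 23.
In a cyclic group of order 46, there are φ(d) elements of order d for each divisor d of 46, and zero for non-divisors.
Here 46 is not a multiple of 55, so there are no elements of order 55.

0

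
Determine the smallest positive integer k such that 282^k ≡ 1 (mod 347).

173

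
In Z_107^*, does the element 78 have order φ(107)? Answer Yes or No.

φ(107) = 107 − 1 = 106 = 2 · 53.
Test 78^(106/q) mod 107 for each prime factor q of 106:
78^53 ≡ 106 (mod 107)  [q = 2: ≢ 1 ✓]
78^2 ≡ 92 (mod 107)  [q = 53: ≢ 1 ✓]
Every test exponent gives a nontrivial residue, hence 78 generates the full group.

Yes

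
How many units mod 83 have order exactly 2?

1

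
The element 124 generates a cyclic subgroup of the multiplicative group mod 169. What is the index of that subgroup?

ord(124) | φ(169) = φ(13^2) = 13·(13−1) = 156 = 2^2 · 3 · 13.
Divisors of 156: 1, 2, 3, 4, 6, 12, 13, 26, 39, 52, 78, 156.
Check 124^d mod 169 for each divisor in increasing order:
124^1 ≡ 124 (mod 169)
124^2 ≡ 166 (mod 169)
124^3 ≡ 135 (mod 169)
124^4 ≡ 9 (mod 169)
124^6 ≡ 142 (mod 169)
124^12 ≡ 53 (mod 169)
124^13 ≡ 150 (mod 169)
124^26 ≡ 23 (mod 169)
124^39 ≡ 70 (mod 169)
124^52 ≡ 22 (mod 169)
124^78 ≡ 168 (mod 169)
124^156 ≡ 1 (mod 169) ✓
The order of 124 is 156, so the subgroup it generates has 156 elements.
Index = |(Z/169Z)^×| / |⟨124⟩| = 156 / 156 = 1.

1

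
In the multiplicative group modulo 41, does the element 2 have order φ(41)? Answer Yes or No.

φ(41) = 41 − 1 = 40 = 2^3 · 5.
2 is a primitive root mod 41 iff 2^(φ(41)/q) ≢ 1 for every prime q | φ(41), i.e. q ∈ {2, 5}.
2^20 ≡ 1 (mod 41)  [q = 2: ≡ 1 ✗]
2^8 ≡ 10 (mod 41)  [q = 5: ≢ 1 ✓]
Since 2^20 ≡ 1, the order of 2 divides 20 < 40, so 2 is not a primitive root.

No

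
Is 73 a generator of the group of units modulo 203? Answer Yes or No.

No

203 = 7 · 29 is a product of two distinct odd primes, so (Z/203Z)^× ≅ (Z/7Z)^× × (Z/29Z)^× is not cyclic.
No primitive root modulo 203 exists; in particular 73 is not one.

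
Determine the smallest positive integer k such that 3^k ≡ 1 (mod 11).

Since 3 ∈ (Z/11Z)^×, its order divides φ(11) = 11 − 1 = 10 = 2 · 5.
Divisors of 10: 1, 2, 5, 10.
Check 3^d mod 11 for each divisor in increasing order:
3^1 ≡ 3 (mod 11)
3^2 ≡ 9 (mod 11)
3^5 ≡ 1 (mod 11) ✓
The smallest such exponent is 5, so the order of 3 is 5.

5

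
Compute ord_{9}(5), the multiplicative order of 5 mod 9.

Since 5 ∈ (Z/9Z)^×, its order divides φ(9) = φ(3^2) = 3·(3−1) = 6 = 2 · 3.
Divisors of 6: 1, 2, 3, 6.
Check 5^d mod 9 for each divisor in increasing order:
5^1 ≡ 5 (mod 9)
5^2 ≡ 7 (mod 9)
5^3 ≡ 8 (mod 9)
5^6 ≡ 1 (mod 9) ✓
Therefore the multiplicative order of 5 modulo 9 is 6.

6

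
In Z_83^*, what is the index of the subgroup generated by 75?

By Lagrange's theorem, ord_83(75) divides φ(83) = 83 − 1 = 82 = 2 · 41.
Divisors of 82: 1, 2, 41, 82.
Check 75^d mod 83 for each divisor in increasing order:
75^1 ≡ 75 (mod 83)
75^2 ≡ 64 (mod 83)
75^41 ≡ 1 (mod 83) ✓
The order of 75 is 41, so the subgroup it generates has 41 elements.
Index = |(Z/83Z)^×| / |⟨75⟩| = 82 / 41 = 2.

2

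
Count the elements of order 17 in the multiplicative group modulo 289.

16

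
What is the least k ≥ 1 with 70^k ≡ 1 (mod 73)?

12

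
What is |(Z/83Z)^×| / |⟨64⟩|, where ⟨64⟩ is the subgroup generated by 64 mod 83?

2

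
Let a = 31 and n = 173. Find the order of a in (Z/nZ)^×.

The order of 31 must divide φ(173) = 173 − 1 = 172 = 2^2 · 43.
Divisors of 172: 1, 2, 4, 43, 86, 172.
Evaluate successive powers at the divisors of 172:
31^1 ≡ 31 (mod 173)
31^2 ≡ 96 (mod 173)
31^4 ≡ 47 (mod 173)
31^43 ≡ 172 (mod 173)
31^86 ≡ 1 (mod 173) ✓
The smallest such exponent is 86, so the order of 31 is 86.

86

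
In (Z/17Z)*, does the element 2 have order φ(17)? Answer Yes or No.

No

φ(17) = 17 − 1 = 16 = 2^4.
2 is a primitive root mod 17 iff 2^(φ(17)/q) ≢ 1 for every prime q | φ(17), i.e. q ∈ {2}.
2^8 ≡ 1 (mod 17)  [q = 2: ≡ 1 ✗]
The check at q = 2 fails, so 2 generates a proper subgroup.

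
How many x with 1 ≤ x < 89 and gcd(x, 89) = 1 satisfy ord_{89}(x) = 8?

4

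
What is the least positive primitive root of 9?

2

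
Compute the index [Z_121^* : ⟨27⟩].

ord(27) | φ(121) = φ(11^2) = 11·(11−1) = 110 = 2 · 5 · 11.
Divisors of 110: 1, 2, 5, 10, 11, 22, 55, 110.
Compute 27^d (mod 121) for the divisors d until we hit 1:
27^1 ≡ 27 (mod 121)
27^2 ≡ 3 (mod 121)
27^5 ≡ 1 (mod 121) ✓
The order of 27 is 5, so the subgroup it generates has 5 elements.
[(Z/121Z)^× : ⟨27⟩] = 110/5 = 22.

22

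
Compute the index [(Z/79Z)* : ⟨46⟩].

6

ord(46) | φ(79) = 79 − 1 = 78 = 2 · 3 · 13.
Divisors of 78: 1, 2, 3, 6, 13, 26, 39, 78.
Evaluate successive powers at the divisors of 78:
46^1 ≡ 46
46^2 ≡ 62
46^3 ≡ 8
46^6 ≡ 64
46^13 ≡ 1
Thus |⟨46⟩| = ord(46) = 13.
The index is φ(79) / ord(46) = 78 / 13 = 6.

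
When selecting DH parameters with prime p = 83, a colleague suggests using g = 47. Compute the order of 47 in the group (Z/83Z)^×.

82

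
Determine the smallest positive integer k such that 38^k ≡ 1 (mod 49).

42

The order of 38 must divide φ(49) = φ(7^2) = 7·(7−1) = 42 = 2 · 3 · 7.
Divisors of 42: 1, 2, 3, 6, 7, 14, 21, 42.
Evaluate successive powers at the divisors of 42:
38^1 ≡ 38
38^2 ≡ 23
38^3 ≡ 41
38^6 ≡ 15
38^7 ≡ 31
38^14 ≡ 30
38^21 ≡ 48
38^42 ≡ 1
Hence ord(38) = 42.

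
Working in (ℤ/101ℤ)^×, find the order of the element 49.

50

Since 49 ∈ (Z/101Z)^×, its order divides φ(101) = 101 − 1 = 100 = 2^2 · 5^2.
Divisors of 100: 1, 2, 4, 5, 10, 20, 25, 50, 100.
Evaluate successive powers at the divisors of 100:
49^1 ≡ 49 (mod 101)
49^2 ≡ 78 (mod 101)
49^4 ≡ 24 (mod 101)
49^5 ≡ 65 (mod 101)
49^10 ≡ 84 (mod 101)
49^20 ≡ 87 (mod 101)
49^25 ≡ 100 (mod 101)
49^50 ≡ 1 (mod 101) ✓
The smallest such exponent is 50, so the order of 49 is 50.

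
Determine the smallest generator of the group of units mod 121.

φ(121) = φ(11^2) = 11·(11−1) = 110 = 2 · 5 · 11.
g is a primitive root iff g^(110/q) ≢ 1 (mod 121) for each prime q ∈ {2, 5, 11}.
g = 2: 2^55 ≡ 120; 2^22 ≡ 81; 2^10 ≡ 56 — none is 1, so 2 is a primitive root.
The smallest primitive root modulo 121 is 2.

2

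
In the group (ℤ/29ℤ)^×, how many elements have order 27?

φ(29) = 29 − 1 = 28 = 2^2 · 7.
In a cyclic group of order 28, there are φ(d) elements of order d for each divisor d of 28, and zero for non-divisors.
27 does not divide 28, so no element of (Z/29Z)^× has order 27.

0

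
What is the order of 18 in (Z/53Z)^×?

52

ord(18) | φ(53) = 53 − 1 = 52 = 2^2 · 13.
Divisors of 52: 1, 2, 4, 13, 26, 52.
Check 18^d mod 53 for each divisor in increasing order:
18^1 ≡ 18 (mod 53)
18^2 ≡ 6 (mod 53)
18^4 ≡ 36 (mod 53)
18^13 ≡ 23 (mod 53)
18^26 ≡ 52 (mod 53)
18^52 ≡ 1 (mod 53) ✓
So ord_53(18) = 52.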